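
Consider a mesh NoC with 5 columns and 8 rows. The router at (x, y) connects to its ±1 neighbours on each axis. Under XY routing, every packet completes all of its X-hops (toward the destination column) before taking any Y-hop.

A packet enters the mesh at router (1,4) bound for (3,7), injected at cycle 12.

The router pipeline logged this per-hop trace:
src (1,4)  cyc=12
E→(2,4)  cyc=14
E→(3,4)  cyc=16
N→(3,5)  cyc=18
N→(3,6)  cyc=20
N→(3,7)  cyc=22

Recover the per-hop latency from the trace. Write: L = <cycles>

L = 2

Between hops 0 and 1 the cycle counter advances 14 − 12 = 2.
That increment is L by definition: L = 2.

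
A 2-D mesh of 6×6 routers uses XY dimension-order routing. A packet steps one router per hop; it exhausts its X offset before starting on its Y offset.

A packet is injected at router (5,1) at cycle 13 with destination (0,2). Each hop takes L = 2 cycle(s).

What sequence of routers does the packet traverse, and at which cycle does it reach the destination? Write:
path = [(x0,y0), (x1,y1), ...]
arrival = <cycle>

hop 0: (5,1) @ cyc 13
hop 1: (4,1) @ cyc 15  [W]
hop 2: (3,1) @ cyc 17  [W]
hop 3: (2,1) @ cyc 19  [W]
hop 4: (1,1) @ cyc 21  [W]
hop 5: (0,1) @ cyc 23  [W]
hop 6: (0,2) @ cyc 25  [N]

path = [(5,1), (4,1), (3,1), (2,1), (1,1), (0,1), (0,2)]
arrival = 25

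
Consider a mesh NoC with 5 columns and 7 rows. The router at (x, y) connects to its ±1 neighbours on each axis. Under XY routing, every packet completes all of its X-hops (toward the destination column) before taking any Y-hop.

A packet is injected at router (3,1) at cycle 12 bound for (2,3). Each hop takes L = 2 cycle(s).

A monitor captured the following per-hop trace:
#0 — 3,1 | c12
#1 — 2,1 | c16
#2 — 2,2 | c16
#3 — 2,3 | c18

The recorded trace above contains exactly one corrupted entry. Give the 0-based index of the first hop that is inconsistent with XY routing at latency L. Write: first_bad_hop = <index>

[1] (-1,+0) / 4c ⇒ BAD: Δcyc=4≠L

first_bad_hop = 1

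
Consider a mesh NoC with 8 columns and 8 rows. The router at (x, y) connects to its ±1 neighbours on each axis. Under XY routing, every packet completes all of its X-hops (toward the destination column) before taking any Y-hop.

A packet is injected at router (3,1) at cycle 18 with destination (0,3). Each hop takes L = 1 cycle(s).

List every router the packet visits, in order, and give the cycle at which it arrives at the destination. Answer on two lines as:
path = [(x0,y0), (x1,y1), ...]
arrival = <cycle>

[0] x=3 y=1 t=18
[1] x=2 y=1 t=19 →W
[2] x=1 y=1 t=20 →W
[3] x=0 y=1 t=21 →W
[4] x=0 y=2 t=22 →N
[5] x=0 y=3 t=23 →N

path = [(3,1), (2,1), (1,1), (0,1), (0,2), (0,3)]
arrival = 23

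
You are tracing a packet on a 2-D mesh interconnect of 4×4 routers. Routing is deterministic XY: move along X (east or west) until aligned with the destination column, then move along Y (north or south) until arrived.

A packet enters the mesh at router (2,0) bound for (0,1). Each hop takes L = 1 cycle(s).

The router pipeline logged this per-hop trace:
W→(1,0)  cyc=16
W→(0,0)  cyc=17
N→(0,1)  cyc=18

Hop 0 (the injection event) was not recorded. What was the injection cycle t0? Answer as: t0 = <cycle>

Hop 1 reached at cycle 16; hop k is at t0 + k·L.
Subtract one hop: t0 = 16 − 1 = 15.

t0 = 15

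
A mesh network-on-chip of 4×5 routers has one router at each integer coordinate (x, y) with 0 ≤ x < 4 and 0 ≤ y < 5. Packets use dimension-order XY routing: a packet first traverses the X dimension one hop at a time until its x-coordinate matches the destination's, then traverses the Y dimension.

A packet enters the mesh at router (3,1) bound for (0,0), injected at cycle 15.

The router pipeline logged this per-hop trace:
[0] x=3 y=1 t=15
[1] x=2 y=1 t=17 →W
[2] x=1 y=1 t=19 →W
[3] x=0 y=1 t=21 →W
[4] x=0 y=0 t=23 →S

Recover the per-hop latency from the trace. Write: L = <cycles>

Between hops 0 and 1 the cycle counter advances 17 − 15 = 2.
Per-hop latency L = Δcyc = 2.

L = 2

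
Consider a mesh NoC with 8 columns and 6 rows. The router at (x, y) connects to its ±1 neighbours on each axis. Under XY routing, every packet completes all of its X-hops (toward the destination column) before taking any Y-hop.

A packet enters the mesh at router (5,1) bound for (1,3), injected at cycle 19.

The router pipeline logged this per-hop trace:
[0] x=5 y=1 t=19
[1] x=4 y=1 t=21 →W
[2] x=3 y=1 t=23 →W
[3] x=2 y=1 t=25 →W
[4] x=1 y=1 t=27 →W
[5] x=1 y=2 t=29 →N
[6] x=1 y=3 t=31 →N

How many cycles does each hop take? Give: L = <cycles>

L = 2

From hop 0 (19) to hop 1 (21): +2 cycles.
That increment is L by definition: L = 2.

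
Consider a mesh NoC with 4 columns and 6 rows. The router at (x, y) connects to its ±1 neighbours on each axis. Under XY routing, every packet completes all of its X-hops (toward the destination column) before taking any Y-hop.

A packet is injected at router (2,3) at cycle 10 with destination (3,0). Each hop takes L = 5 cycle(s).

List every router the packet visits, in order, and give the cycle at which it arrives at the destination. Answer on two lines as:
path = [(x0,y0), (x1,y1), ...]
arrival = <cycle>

path = [(2,3), (3,3), (3,2), (3,1), (3,0)]
arrival = 30

hop 0: (2,3) @ cyc 10
hop 1: (3,3) @ cyc 15  [E]
hop 2: (3,2) @ cyc 20  [S]
hop 3: (3,1) @ cyc 25  [S]
hop 4: (3,0) @ cyc 30  [S]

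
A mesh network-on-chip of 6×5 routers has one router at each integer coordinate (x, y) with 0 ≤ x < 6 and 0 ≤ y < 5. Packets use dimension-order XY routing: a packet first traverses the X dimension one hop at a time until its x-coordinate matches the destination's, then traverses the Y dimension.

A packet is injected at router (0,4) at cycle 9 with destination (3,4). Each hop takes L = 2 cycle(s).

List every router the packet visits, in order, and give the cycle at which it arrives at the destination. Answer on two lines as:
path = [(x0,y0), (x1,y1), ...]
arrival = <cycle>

path = [(0,4), (1,4), (2,4), (3,4)]
arrival = 15

t=9: at (0,4)
t=11: at (1,4) after E
t=13: at (2,4) after E
t=15: at (3,4) after E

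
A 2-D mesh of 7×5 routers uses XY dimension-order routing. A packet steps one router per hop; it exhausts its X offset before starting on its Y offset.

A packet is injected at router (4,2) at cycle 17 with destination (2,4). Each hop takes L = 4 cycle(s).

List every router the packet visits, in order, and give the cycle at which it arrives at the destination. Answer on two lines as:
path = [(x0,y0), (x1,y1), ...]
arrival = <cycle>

path = [(4,2), (3,2), (2,2), (2,3), (2,4)]
arrival = 33

#0 — 4,2 | c17
#1 — 3,2 | c21 | W
#2 — 2,2 | c25 | W
#3 — 2,3 | c29 | N
#4 — 2,4 | c33 | N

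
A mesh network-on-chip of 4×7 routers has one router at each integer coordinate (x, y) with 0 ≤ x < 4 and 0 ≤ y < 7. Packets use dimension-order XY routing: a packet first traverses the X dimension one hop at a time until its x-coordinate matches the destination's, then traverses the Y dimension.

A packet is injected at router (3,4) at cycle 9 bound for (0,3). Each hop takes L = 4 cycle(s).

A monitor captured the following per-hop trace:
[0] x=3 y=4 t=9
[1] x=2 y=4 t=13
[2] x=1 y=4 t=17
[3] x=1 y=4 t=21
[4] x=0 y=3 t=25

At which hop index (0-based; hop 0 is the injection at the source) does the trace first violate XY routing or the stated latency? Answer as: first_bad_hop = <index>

hop 1: step (-1,+0), +4 cyc — ok
hop 2: step (-1,+0), +4 cyc — ok
hop 3: step (+0,+0), +4 cyc — BAD: non-unit step

first_bad_hop = 3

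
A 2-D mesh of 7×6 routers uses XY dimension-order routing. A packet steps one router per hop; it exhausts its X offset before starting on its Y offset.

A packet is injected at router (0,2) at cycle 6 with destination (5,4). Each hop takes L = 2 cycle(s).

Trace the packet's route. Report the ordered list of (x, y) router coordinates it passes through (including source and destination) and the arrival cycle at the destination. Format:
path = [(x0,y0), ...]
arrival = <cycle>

hop 0: (0,2) @ cyc 6
hop 1: (1,2) @ cyc 8  [E]
hop 2: (2,2) @ cyc 10  [E]
hop 3: (3,2) @ cyc 12  [E]
hop 4: (4,2) @ cyc 14  [E]
hop 5: (5,2) @ cyc 16  [E]
hop 6: (5,3) @ cyc 18  [N]
hop 7: (5,4) @ cyc 20  [N]

path = [(0,2), (1,2), (2,2), (3,2), (4,2), (5,2), (5,3), (5,4)]
arrival = 20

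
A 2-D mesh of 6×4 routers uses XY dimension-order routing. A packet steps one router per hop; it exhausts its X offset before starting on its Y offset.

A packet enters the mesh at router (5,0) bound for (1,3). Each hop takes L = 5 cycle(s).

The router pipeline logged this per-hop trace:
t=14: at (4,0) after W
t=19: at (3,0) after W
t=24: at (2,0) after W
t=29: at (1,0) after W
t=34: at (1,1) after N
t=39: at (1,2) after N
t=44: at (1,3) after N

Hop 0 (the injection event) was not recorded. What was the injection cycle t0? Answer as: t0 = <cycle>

t0 = 9

cyc[1] = 14 and cyc[k] = t0 + k·L for every k.
t0 = cyc[1] − L = 14 − 5 = 9.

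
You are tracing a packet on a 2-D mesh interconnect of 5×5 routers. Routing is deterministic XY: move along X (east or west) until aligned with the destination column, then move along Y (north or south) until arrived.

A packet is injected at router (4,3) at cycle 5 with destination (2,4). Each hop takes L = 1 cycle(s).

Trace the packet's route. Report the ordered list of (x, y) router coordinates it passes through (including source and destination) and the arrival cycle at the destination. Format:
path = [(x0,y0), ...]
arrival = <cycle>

t=5: at (4,3)
t=6: at (3,3) after W
t=7: at (2,3) after W
t=8: at (2,4) after N

path = [(4,3), (3,3), (2,3), (2,4)]
arrival = 8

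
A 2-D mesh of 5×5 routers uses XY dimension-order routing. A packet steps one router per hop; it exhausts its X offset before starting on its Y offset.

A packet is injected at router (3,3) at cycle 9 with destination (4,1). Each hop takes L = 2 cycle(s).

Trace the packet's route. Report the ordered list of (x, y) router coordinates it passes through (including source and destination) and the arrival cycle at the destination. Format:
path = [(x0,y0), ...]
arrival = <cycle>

path = [(3,3), (4,3), (4,2), (4,1)]
arrival = 15

[0] x=3 y=3 t=9
[1] x=4 y=3 t=11 →E
[2] x=4 y=2 t=13 →S
[3] x=4 y=1 t=15 →S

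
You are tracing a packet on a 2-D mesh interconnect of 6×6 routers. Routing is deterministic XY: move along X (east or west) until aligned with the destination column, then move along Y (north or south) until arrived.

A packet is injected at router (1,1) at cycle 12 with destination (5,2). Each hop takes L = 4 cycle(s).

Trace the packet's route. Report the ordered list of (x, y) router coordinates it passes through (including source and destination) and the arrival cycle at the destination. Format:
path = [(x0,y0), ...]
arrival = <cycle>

path = [(1,1), (2,1), (3,1), (4,1), (5,1), (5,2)]
arrival = 32

hop 0: (1,1) @ cyc 12
hop 1: (2,1) @ cyc 16  [E]
hop 2: (3,1) @ cyc 20  [E]
hop 3: (4,1) @ cyc 24  [E]
hop 4: (5,1) @ cyc 28  [E]
hop 5: (5,2) @ cyc 32  [N]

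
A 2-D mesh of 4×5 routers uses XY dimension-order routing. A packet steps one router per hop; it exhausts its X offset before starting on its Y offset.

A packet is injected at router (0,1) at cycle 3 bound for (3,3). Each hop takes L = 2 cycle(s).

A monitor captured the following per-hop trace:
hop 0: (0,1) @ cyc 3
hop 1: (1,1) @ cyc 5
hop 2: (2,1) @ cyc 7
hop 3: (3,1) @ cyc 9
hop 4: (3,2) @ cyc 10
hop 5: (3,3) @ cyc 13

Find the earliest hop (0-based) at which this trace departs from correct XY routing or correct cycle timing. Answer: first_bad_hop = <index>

hop 1: step (+1,+0), +2 cyc — ok
hop 2: step (+1,+0), +2 cyc — ok
hop 3: step (+1,+0), +2 cyc — ok
hop 4: step (+0,+1), +1 cyc — BAD: Δcyc=1≠L

first_bad_hop = 4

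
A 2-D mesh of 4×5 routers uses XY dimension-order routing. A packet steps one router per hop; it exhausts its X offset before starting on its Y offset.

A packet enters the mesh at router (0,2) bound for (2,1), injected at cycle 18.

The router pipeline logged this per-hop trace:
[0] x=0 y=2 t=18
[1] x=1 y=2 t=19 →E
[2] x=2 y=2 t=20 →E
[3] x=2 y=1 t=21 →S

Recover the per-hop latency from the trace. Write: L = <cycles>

From hop 0 (18) to hop 1 (19): +1 cycles.
Each hop adds L, hence L = 1.

L = 1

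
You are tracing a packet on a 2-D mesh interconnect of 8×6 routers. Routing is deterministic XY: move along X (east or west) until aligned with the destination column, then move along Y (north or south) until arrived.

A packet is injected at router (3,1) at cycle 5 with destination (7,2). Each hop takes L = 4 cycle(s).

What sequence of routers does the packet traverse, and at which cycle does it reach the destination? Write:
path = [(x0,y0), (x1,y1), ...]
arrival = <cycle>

path = [(3,1), (4,1), (5,1), (6,1), (7,1), (7,2)]
arrival = 25

src (3,1)  cyc=5
E→(4,1)  cyc=9
E→(5,1)  cyc=13
E→(6,1)  cyc=17
E→(7,1)  cyc=21
N→(7,2)  cyc=25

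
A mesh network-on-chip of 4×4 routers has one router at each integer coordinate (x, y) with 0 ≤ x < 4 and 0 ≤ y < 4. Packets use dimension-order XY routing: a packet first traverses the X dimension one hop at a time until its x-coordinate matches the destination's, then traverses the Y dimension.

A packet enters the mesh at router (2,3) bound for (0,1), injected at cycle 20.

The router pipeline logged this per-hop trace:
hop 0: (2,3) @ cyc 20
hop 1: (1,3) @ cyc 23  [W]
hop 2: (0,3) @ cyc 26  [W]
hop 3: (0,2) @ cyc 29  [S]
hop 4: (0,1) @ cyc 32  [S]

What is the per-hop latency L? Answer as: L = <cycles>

L = 3

cyc[1] − cyc[0] = 23 − 20 = 3.
One hop costs L cycles, so L = 3.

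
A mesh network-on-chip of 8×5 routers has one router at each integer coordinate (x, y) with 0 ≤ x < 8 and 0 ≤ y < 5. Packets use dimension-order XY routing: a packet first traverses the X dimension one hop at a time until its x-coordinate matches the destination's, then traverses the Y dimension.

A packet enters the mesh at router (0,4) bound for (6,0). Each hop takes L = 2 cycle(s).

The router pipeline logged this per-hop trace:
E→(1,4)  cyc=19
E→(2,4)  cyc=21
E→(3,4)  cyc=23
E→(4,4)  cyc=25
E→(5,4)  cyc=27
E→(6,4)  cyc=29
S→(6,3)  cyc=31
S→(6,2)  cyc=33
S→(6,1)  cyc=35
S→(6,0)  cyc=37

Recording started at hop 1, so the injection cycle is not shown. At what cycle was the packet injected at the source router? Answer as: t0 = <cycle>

At hop 1 the cycle is 19; in general cyc_k = t0 + kL.
Subtract one hop: t0 = 19 − 2 = 17.

t0 = 17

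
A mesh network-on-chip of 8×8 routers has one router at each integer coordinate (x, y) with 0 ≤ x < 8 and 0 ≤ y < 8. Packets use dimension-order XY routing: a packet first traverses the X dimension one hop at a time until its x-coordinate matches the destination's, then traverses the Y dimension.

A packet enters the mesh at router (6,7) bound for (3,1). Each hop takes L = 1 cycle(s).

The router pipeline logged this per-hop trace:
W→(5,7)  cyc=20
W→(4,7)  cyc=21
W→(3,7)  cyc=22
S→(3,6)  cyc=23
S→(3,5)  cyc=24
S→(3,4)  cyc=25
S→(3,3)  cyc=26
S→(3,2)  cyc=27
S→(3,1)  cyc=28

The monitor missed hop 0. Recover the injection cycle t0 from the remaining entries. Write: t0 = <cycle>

Hop 1 reached at cycle 20; hop k is at t0 + k·L.
So t0 = 20 − 1·1 = 19.

t0 = 19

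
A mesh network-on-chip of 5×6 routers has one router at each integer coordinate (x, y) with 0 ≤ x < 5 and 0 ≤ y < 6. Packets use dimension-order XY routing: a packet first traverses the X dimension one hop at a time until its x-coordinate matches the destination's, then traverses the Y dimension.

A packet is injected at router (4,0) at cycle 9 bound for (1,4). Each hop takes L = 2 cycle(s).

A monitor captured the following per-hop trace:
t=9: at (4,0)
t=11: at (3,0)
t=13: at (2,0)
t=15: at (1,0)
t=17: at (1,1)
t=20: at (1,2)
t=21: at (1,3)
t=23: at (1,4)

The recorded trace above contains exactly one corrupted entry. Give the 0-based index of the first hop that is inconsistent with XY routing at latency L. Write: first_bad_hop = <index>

first_bad_hop = 5

check 1→ d=(-1,0) cyc+2: ok
check 2→ d=(-1,0) cyc+2: ok
check 3→ d=(-1,0) cyc+2: ok
check 4→ d=(0,1) cyc+2: ok
check 5→ d=(0,1) cyc+3: BAD: Δcyc=3≠L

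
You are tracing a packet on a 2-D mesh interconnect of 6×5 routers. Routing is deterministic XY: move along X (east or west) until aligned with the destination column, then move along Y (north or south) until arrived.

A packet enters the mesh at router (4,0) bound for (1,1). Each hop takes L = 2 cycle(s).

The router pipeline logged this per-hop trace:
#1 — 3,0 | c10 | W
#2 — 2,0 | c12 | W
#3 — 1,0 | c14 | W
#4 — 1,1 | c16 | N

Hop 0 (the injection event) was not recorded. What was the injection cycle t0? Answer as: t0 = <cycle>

t0 = 8

Hop 1 reached at cycle 10; hop k is at t0 + k·L.
Therefore t0 = 10 − L = 8.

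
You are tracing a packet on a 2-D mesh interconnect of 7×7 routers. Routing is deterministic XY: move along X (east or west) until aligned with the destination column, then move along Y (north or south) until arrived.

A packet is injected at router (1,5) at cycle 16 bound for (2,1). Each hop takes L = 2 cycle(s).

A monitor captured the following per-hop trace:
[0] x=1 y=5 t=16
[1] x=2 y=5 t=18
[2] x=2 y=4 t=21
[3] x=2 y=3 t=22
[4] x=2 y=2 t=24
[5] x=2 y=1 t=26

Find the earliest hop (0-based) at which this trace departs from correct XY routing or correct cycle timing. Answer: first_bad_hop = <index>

first_bad_hop = 2

hop 1: step (+1,+0), +2 cyc — ok
hop 2: step (+0,-1), +3 cyc — BAD: Δcyc=3≠L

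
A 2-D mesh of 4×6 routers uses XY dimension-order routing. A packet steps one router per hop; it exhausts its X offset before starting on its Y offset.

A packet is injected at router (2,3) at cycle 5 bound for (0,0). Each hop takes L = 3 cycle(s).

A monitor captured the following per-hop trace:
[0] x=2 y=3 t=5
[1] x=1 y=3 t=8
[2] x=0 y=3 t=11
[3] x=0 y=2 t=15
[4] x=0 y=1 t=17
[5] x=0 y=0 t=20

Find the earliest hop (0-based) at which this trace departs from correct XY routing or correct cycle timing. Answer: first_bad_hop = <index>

first_bad_hop = 3

[1] (-1,+0) / 3c ⇒ ok
[2] (-1,+0) / 3c ⇒ ok
[3] (+0,-1) / 4c ⇒ BAD: Δcyc=4≠L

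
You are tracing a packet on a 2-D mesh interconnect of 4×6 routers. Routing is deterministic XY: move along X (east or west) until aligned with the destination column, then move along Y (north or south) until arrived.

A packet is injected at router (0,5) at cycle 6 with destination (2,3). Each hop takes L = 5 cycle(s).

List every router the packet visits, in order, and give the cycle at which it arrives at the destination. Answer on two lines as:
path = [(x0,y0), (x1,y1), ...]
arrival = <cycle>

src (0,5)  cyc=6
E→(1,5)  cyc=11
E→(2,5)  cyc=16
S→(2,4)  cyc=21
S→(2,3)  cyc=26

path = [(0,5), (1,5), (2,5), (2,4), (2,3)]
arrival = 26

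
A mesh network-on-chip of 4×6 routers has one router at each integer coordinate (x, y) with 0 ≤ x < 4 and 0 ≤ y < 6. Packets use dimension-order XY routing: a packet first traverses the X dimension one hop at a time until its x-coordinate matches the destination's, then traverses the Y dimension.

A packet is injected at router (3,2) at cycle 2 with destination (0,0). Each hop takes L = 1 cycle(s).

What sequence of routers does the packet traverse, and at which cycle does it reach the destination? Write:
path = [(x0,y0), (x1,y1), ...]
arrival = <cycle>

path = [(3,2), (2,2), (1,2), (0,2), (0,1), (0,0)]
arrival = 7

#0 — 3,2 | c2
#1 — 2,2 | c3 | W
#2 — 1,2 | c4 | W
#3 — 0,2 | c5 | W
#4 — 0,1 | c6 | S
#5 — 0,0 | c7 | S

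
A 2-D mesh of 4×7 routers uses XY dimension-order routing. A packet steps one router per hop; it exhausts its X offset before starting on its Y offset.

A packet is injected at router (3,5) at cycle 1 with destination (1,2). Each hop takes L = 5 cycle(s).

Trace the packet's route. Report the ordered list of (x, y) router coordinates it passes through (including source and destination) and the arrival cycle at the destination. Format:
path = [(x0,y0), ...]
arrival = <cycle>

  0. router=(3,5) cycle=1 (inject)
  1. router=(2,5) cycle=6 dir=W
  2. router=(1,5) cycle=11 dir=W
  3. router=(1,4) cycle=16 dir=S
  4. router=(1,3) cycle=21 dir=S
  5. router=(1,2) cycle=26 dir=S

path = [(3,5), (2,5), (1,5), (1,4), (1,3), (1,2)]
arrival = 26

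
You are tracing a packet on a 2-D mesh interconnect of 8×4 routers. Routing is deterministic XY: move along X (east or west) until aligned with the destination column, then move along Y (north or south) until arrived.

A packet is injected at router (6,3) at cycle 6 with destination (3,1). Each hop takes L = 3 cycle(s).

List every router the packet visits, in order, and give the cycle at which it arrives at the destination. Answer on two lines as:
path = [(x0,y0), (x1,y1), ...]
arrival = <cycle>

path = [(6,3), (5,3), (4,3), (3,3), (3,2), (3,1)]
arrival = 21

#0 — 6,3 | c6
#1 — 5,3 | c9 | W
#2 — 4,3 | c12 | W
#3 — 3,3 | c15 | W
#4 — 3,2 | c18 | S
#5 — 3,1 | c21 | S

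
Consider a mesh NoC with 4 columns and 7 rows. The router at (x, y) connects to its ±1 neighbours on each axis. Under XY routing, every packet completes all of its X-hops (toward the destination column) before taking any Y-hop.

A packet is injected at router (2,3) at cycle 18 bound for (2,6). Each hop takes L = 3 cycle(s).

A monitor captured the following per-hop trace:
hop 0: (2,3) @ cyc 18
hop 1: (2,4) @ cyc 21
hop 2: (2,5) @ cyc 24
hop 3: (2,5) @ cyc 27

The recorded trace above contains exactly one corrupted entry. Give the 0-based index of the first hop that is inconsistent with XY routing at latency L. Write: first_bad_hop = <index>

first_bad_hop = 3

hop 1: step (+0,+1), +3 cyc — ok
hop 2: step (+0,+1), +3 cyc — ok
hop 3: step (+0,+0), +3 cyc — BAD: non-unit step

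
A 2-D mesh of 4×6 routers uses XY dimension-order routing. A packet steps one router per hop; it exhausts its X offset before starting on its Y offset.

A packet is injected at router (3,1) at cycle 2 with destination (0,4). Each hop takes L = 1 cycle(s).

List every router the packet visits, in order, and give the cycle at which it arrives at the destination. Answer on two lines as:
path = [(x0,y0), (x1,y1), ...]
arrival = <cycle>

#0 — 3,1 | c2
#1 — 2,1 | c3 | W
#2 — 1,1 | c4 | W
#3 — 0,1 | c5 | W
#4 — 0,2 | c6 | N
#5 — 0,3 | c7 | N
#6 — 0,4 | c8 | N

path = [(3,1), (2,1), (1,1), (0,1), (0,2), (0,3), (0,4)]
arrival = 8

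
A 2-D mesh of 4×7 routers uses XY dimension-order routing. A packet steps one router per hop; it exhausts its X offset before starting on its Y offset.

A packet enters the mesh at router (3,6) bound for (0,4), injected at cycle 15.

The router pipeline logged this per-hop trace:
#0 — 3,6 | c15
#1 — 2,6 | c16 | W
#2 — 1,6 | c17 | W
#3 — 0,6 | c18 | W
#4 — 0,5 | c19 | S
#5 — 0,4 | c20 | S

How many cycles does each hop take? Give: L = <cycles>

L = 1

From hop 0 (15) to hop 1 (16): +1 cycles.
One hop costs L cycles, so L = 1.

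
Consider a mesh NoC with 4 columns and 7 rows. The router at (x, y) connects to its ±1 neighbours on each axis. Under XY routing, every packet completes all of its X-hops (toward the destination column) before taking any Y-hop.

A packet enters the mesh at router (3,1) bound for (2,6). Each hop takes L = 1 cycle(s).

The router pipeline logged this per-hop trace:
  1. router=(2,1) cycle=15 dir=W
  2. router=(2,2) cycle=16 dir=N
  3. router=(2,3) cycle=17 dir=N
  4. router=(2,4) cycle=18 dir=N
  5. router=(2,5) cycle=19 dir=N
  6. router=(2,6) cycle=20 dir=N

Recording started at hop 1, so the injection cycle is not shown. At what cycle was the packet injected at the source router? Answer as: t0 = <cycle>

At hop 1 the cycle is 15; in general cyc_k = t0 + kL.
t0 = cyc[1] − L = 15 − 1 = 14.

t0 = 14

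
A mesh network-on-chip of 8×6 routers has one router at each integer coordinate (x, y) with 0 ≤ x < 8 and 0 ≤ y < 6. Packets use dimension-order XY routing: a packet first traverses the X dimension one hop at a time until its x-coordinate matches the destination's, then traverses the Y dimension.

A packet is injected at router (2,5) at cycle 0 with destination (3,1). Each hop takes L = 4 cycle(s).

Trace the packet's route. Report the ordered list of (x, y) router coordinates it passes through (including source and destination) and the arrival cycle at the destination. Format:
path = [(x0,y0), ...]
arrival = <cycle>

#0 — 2,5 | c0
#1 — 3,5 | c4 | E
#2 — 3,4 | c8 | S
#3 — 3,3 | c12 | S
#4 — 3,2 | c16 | S
#5 — 3,1 | c20 | S

path = [(2,5), (3,5), (3,4), (3,3), (3,2), (3,1)]
arrival = 20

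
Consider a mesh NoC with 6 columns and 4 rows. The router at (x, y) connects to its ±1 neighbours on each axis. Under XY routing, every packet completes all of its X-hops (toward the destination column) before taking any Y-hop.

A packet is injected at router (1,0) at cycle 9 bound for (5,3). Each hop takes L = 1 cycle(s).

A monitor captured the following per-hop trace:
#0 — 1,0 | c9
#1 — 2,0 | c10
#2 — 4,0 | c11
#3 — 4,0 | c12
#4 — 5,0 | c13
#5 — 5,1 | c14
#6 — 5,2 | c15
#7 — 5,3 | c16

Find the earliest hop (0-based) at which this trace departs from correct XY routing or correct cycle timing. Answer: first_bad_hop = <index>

hop 1: step (+1,+0), +1 cyc — ok
hop 2: step (+2,+0), +1 cyc — BAD: non-unit step

first_bad_hop = 2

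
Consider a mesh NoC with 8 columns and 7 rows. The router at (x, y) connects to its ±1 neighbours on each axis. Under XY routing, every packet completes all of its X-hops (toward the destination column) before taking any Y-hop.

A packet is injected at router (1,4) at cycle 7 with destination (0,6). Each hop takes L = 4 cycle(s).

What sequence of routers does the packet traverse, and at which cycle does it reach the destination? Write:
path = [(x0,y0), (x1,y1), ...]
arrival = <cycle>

path = [(1,4), (0,4), (0,5), (0,6)]
arrival = 19

  0. router=(1,4) cycle=7 (inject)
  1. router=(0,4) cycle=11 dir=W
  2. router=(0,5) cycle=15 dir=N
  3. router=(0,6) cycle=19 dir=N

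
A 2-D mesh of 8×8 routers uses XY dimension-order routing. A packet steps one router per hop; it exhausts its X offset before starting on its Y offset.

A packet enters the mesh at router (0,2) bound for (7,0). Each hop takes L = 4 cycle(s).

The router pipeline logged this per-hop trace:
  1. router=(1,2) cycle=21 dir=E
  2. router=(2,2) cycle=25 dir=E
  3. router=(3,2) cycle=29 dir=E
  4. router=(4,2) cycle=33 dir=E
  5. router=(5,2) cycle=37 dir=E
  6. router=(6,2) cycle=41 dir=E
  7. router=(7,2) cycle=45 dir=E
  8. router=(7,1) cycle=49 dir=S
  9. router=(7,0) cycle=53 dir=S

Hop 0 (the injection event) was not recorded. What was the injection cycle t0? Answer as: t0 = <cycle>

The first recorded entry is hop 1 at cycle 21.
Therefore t0 = 21 − L = 17.

t0 = 17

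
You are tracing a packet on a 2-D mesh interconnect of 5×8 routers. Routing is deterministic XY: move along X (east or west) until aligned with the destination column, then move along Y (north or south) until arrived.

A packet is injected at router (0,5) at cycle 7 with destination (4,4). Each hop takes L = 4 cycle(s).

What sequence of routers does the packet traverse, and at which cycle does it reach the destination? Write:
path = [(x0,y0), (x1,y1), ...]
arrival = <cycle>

path = [(0,5), (1,5), (2,5), (3,5), (4,5), (4,4)]
arrival = 27

src (0,5)  cyc=7
E→(1,5)  cyc=11
E→(2,5)  cyc=15
E→(3,5)  cyc=19
E→(4,5)  cyc=23
S→(4,4)  cyc=27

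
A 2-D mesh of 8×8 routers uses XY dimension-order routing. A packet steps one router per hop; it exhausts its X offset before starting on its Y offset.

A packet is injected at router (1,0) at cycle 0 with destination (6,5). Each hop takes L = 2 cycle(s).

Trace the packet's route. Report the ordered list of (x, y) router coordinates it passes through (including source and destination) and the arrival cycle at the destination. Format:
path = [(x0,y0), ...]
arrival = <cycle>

[0] x=1 y=0 t=0
[1] x=2 y=0 t=2 →E
[2] x=3 y=0 t=4 →E
[3] x=4 y=0 t=6 →E
[4] x=5 y=0 t=8 →E
[5] x=6 y=0 t=10 →E
[6] x=6 y=1 t=12 →N
[7] x=6 y=2 t=14 →N
[8] x=6 y=3 t=16 →N
[9] x=6 y=4 t=18 →N
[10] x=6 y=5 t=20 →N

path = [(1,0), (2,0), (3,0), (4,0), (5,0), (6,0), (6,1), (6,2), (6,3), (6,4), (6,5)]
arrival = 20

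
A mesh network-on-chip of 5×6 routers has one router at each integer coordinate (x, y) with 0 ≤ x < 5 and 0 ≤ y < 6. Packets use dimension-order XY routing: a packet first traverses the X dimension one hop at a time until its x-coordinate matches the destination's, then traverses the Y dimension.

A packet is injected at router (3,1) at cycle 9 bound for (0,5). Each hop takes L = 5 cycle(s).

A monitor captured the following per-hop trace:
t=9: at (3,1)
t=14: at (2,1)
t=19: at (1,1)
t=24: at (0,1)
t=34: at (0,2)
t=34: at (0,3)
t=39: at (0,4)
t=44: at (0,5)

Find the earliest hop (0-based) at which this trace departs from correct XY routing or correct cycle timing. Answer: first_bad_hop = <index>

first_bad_hop = 4

hop 1: step (-1,+0), +5 cyc — ok
hop 2: step (-1,+0), +5 cyc — ok
hop 3: step (-1,+0), +5 cyc — ok
hop 4: step (+0,+1), +10 cyc — BAD: Δcyc=10≠L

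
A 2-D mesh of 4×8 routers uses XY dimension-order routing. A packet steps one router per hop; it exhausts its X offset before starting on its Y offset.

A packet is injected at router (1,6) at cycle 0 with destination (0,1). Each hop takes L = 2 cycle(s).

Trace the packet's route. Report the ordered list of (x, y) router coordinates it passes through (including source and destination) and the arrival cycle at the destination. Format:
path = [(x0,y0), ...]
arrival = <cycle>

path = [(1,6), (0,6), (0,5), (0,4), (0,3), (0,2), (0,1)]
arrival = 12

[0] x=1 y=6 t=0
[1] x=0 y=6 t=2 →W
[2] x=0 y=5 t=4 →S
[3] x=0 y=4 t=6 →S
[4] x=0 y=3 t=8 →S
[5] x=0 y=2 t=10 →S
[6] x=0 y=1 t=12 →S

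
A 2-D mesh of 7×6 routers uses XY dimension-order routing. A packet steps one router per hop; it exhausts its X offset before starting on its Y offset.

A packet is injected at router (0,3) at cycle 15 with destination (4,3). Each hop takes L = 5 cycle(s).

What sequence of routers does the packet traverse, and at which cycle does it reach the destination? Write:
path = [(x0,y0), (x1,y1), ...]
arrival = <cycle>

[0] x=0 y=3 t=15
[1] x=1 y=3 t=20 →E
[2] x=2 y=3 t=25 →E
[3] x=3 y=3 t=30 →E
[4] x=4 y=3 t=35 →E

path = [(0,3), (1,3), (2,3), (3,3), (4,3)]
arrival = 35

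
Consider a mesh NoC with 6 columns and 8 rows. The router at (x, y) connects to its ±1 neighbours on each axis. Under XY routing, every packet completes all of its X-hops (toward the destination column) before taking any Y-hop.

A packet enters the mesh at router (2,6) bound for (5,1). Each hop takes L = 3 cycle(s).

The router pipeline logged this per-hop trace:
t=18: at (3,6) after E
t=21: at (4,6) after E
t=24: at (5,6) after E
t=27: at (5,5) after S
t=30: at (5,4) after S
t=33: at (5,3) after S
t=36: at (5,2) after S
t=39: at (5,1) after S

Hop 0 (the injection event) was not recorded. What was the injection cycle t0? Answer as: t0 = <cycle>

t0 = 15

At hop 1 the cycle is 18; in general cyc_k = t0 + kL.
So t0 = 18 − 1·3 = 15.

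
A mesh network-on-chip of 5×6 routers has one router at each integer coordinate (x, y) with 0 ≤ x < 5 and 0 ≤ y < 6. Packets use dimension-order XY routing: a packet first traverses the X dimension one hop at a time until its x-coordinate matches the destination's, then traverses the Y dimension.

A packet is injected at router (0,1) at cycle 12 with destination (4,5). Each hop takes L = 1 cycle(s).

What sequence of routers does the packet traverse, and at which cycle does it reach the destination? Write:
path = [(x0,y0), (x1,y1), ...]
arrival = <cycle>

path = [(0,1), (1,1), (2,1), (3,1), (4,1), (4,2), (4,3), (4,4), (4,5)]
arrival = 20

#0 — 0,1 | c12
#1 — 1,1 | c13 | E
#2 — 2,1 | c14 | E
#3 — 3,1 | c15 | E
#4 — 4,1 | c16 | E
#5 — 4,2 | c17 | N
#6 — 4,3 | c18 | N
#7 — 4,4 | c19 | N
#8 — 4,5 | c20 | N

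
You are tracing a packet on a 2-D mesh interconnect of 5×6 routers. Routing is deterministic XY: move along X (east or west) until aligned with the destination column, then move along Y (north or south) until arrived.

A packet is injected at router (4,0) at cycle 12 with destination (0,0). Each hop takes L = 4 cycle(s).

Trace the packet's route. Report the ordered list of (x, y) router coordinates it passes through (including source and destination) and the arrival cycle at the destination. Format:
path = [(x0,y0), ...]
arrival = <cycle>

hop 0: (4,0) @ cyc 12
hop 1: (3,0) @ cyc 16  [W]
hop 2: (2,0) @ cyc 20  [W]
hop 3: (1,0) @ cyc 24  [W]
hop 4: (0,0) @ cyc 28  [W]

path = [(4,0), (3,0), (2,0), (1,0), (0,0)]
arrival = 28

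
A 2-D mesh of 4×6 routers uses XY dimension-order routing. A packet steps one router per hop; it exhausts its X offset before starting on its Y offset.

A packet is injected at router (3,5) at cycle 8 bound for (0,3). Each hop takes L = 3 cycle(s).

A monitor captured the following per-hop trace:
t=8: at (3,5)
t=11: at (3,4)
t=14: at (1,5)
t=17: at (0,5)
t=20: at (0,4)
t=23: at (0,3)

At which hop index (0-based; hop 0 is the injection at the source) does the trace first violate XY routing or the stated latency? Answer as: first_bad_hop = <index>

  1: Δx=+0 Δy=-1 Δt=3 [BAD: Y-move but x=3≠0]

first_bad_hop = 1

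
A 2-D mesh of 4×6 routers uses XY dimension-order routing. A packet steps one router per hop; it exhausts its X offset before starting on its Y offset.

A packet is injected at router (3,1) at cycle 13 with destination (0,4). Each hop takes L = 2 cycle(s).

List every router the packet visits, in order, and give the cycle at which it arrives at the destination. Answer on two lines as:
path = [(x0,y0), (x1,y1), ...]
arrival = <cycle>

path = [(3,1), (2,1), (1,1), (0,1), (0,2), (0,3), (0,4)]
arrival = 25

  0. router=(3,1) cycle=13 (inject)
  1. router=(2,1) cycle=15 dir=W
  2. router=(1,1) cycle=17 dir=W
  3. router=(0,1) cycle=19 dir=W
  4. router=(0,2) cycle=21 dir=N
  5. router=(0,3) cycle=23 dir=N
  6. router=(0,4) cycle=25 dir=N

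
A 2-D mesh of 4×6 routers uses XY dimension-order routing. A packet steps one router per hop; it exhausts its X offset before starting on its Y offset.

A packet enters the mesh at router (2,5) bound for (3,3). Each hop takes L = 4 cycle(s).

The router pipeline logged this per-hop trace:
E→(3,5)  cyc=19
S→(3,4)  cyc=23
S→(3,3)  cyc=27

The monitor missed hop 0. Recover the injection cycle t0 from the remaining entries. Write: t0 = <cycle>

The first recorded entry is hop 1 at cycle 19.
t0 = cyc[1] − L = 19 − 4 = 15.

t0 = 15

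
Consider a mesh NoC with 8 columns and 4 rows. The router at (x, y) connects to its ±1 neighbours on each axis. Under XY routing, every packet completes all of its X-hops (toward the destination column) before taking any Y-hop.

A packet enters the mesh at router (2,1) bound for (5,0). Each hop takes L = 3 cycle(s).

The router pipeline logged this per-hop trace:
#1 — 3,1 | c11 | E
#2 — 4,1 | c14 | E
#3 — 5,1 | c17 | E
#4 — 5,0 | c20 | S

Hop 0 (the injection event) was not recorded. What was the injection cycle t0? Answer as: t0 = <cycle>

The first recorded entry is hop 1 at cycle 11.
Therefore t0 = 11 − L = 8.

t0 = 8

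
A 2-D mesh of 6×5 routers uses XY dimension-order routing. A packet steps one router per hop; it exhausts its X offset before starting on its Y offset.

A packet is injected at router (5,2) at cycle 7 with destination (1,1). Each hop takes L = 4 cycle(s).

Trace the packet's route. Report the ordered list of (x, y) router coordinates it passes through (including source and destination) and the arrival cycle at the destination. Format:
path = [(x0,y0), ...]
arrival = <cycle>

  0. router=(5,2) cycle=7 (inject)
  1. router=(4,2) cycle=11 dir=W
  2. router=(3,2) cycle=15 dir=W
  3. router=(2,2) cycle=19 dir=W
  4. router=(1,2) cycle=23 dir=W
  5. router=(1,1) cycle=27 dir=S

path = [(5,2), (4,2), (3,2), (2,2), (1,2), (1,1)]
arrival = 27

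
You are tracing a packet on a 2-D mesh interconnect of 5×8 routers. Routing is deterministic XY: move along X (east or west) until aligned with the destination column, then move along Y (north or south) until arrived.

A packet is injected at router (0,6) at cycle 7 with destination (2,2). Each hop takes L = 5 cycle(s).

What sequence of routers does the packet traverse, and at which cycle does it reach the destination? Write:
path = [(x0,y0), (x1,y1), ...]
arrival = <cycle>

hop 0: (0,6) @ cyc 7
hop 1: (1,6) @ cyc 12  [E]
hop 2: (2,6) @ cyc 17  [E]
hop 3: (2,5) @ cyc 22  [S]
hop 4: (2,4) @ cyc 27  [S]
hop 5: (2,3) @ cyc 32  [S]
hop 6: (2,2) @ cyc 37  [S]

path = [(0,6), (1,6), (2,6), (2,5), (2,4), (2,3), (2,2)]
arrival = 37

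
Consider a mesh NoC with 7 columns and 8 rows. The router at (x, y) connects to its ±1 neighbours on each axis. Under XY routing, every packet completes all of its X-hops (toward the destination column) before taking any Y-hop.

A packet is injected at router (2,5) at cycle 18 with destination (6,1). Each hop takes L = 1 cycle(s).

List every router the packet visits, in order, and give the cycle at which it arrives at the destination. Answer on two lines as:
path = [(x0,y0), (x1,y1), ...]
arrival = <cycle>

hop 0: (2,5) @ cyc 18
hop 1: (3,5) @ cyc 19  [E]
hop 2: (4,5) @ cyc 20  [E]
hop 3: (5,5) @ cyc 21  [E]
hop 4: (6,5) @ cyc 22  [E]
hop 5: (6,4) @ cyc 23  [S]
hop 6: (6,3) @ cyc 24  [S]
hop 7: (6,2) @ cyc 25  [S]
hop 8: (6,1) @ cyc 26  [S]

path = [(2,5), (3,5), (4,5), (5,5), (6,5), (6,4), (6,3), (6,2), (6,1)]
arrival = 26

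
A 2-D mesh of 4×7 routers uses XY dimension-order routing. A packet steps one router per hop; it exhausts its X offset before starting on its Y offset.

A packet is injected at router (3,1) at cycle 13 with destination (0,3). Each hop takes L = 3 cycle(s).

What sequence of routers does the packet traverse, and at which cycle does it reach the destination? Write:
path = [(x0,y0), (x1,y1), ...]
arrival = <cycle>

path = [(3,1), (2,1), (1,1), (0,1), (0,2), (0,3)]
arrival = 28

[0] x=3 y=1 t=13
[1] x=2 y=1 t=16 →W
[2] x=1 y=1 t=19 →W
[3] x=0 y=1 t=22 →W
[4] x=0 y=2 t=25 →N
[5] x=0 y=3 t=28 →N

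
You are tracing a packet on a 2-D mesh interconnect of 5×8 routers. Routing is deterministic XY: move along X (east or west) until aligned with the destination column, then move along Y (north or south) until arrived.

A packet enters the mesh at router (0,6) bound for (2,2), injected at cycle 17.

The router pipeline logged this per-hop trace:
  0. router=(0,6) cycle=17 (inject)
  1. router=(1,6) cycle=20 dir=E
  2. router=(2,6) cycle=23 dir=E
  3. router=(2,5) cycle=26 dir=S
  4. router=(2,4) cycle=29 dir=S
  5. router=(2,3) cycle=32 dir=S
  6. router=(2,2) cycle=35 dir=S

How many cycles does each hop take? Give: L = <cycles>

L = 3

Δcyc across hop 0→1: 20 − 17 = 3.
That increment is L by definition: L = 3.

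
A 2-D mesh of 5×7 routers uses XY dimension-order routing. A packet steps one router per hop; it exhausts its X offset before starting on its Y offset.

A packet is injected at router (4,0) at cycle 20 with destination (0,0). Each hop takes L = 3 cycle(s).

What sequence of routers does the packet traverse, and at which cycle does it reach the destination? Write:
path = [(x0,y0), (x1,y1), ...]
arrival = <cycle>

path = [(4,0), (3,0), (2,0), (1,0), (0,0)]
arrival = 32

hop 0: (4,0) @ cyc 20
hop 1: (3,0) @ cyc 23  [W]
hop 2: (2,0) @ cyc 26  [W]
hop 3: (1,0) @ cyc 29  [W]
hop 4: (0,0) @ cyc 32  [W]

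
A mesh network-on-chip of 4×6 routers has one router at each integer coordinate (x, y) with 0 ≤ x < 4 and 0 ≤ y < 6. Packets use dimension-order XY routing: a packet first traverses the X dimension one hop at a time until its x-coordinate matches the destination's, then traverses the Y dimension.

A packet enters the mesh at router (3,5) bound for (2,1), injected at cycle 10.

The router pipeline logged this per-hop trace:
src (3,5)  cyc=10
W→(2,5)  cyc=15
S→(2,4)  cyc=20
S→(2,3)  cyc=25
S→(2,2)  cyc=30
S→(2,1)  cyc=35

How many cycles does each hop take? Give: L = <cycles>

L = 5

cyc[1] − cyc[0] = 15 − 10 = 5.
Per-hop latency L = Δcyc = 5.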